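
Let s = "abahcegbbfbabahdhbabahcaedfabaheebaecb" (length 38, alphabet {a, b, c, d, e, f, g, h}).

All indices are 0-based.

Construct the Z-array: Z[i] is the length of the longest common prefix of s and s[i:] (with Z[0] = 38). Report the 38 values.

Z[0]=38
i=1: fresh scan; Z[1]=0
i=2: fresh scan; Z[2]=1 scan→box=[2,3)
i=3: fresh scan; Z[3]=0
i=4: fresh scan; Z[4]=0
i=5: fresh scan; Z[5]=0
i=6: fresh scan; Z[6]=0
i=7: fresh scan; Z[7]=0
i=8: fresh scan; Z[8]=0
i=9: fresh scan; Z[9]=0
i=10: fresh scan; Z[10]=0
i=11: fresh scan; Z[11]=4 scan→box=[11,15)
i=12: min(r-i=3, Z[1]=0)=0; Z[12]=0
i=13: min(r-i=2, Z[2]=1)=1; Z[13]=1
i=14: min(r-i=1, Z[3]=0)=0; Z[14]=0
i=15: fresh scan; Z[15]=0
i=16: fresh scan; Z[16]=0
i=17: fresh scan; Z[17]=0
i=18: fresh scan; Z[18]=5 scan→box=[18,23)
i=19: min(r-i=4, Z[1]=0)=0; Z[19]=0
i=20: min(r-i=3, Z[2]=1)=1; Z[20]=1
i=21: min(r-i=2, Z[3]=0)=0; Z[21]=0
i=22: min(r-i=1, Z[4]=0)=0; Z[22]=0
i=23: fresh scan; Z[23]=1 scan→box=[23,24)
i=24: fresh scan; Z[24]=0
i=25: fresh scan; Z[25]=0
i=26: fresh scan; Z[26]=0
i=27: fresh scan; Z[27]=4 scan→box=[27,31)
i=28: min(r-i=3, Z[1]=0)=0; Z[28]=0
i=29: min(r-i=2, Z[2]=1)=1; Z[29]=1
i=30: min(r-i=1, Z[3]=0)=0; Z[30]=0
i=31: fresh scan; Z[31]=0
i=32: fresh scan; Z[32]=0
i=33: fresh scan; Z[33]=0
i=34: fresh scan; Z[34]=1 scan→box=[34,35)
i=35: fresh scan; Z[35]=0
i=36: fresh scan; Z[36]=0
i=37: fresh scan; Z[37]=0

[38, 0, 1, 0, 0, 0, 0, 0, 0, 0, 0, 4, 0, 1, 0, 0, 0, 0, 5, 0, 1, 0, 0, 1, 0, 0, 0, 4, 0, 1, 0, 0, 0, 0, 1, 0, 0, 0]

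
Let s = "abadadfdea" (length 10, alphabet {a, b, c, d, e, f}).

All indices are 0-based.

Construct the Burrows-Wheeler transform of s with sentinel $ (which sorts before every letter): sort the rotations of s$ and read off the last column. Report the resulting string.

ae$bdaafadd

rank  rotation     last
    0  $abadadfdea  a
    1  a$abadadfde  e
    2  abadadfdea$  $
    3  adadfdea$ab  b
    4  adfdea$abad  d
    5  badadfdea$a  a
    6  dadfdea$aba  a
    7  dea$abadadf  f
    8  dfdea$abada  a
    9  ea$abadadfd  d
   10  fdea$abadad  d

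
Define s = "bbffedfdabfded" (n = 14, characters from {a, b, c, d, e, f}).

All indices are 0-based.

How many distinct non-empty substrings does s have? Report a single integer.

93

rank→(start, suffix):
  0 → (8, 'abfded')
  1 → (0, 'bbffedfdabfded')
  2 → (9, 'bfded')
  3 → (1, 'bffedfdabfded')
  4 → (13, 'd')
  5 → (7, 'dabfded')
  6 → (11, 'ded')
  7 → (5, 'dfdabfded')
  8 → (12, 'ed')
  9 → (4, 'edfdabfded')
  10 → (6, 'fdabfded')
  11 → (10, 'fded')
  12 → (3, 'fedfdabfded')
  13 → (2, 'ffedfdabfded')

SA = [8, 0, 9, 1, 13, 7, 11, 5, 12, 4, 6, 10, 3, 2]
i: (SA[i-1],SA[i]) lcp shared
  1: (8,0) 0 ''
  2: (0,9) 1 'b'
  3: (9,1) 2 'bf'
  4: (1,13) 0 ''
  5: (13,7) 1 'd'
  6: (7,11) 1 'd'
  7: (11,5) 1 'd'
  8: (5,12) 0 ''
  9: (12,4) 2 'ed'
  10: (4,6) 0 ''
  11: (6,10) 2 'fd'
  12: (10,3) 1 'f'
  13: (3,2) 1 'f'

n(n+1)/2 = 14·15/2 = 105
Σ LCP = 0 + 0 + 1 + 2 + 0 + 1 + 1 + 1 + 0 + 2 + 0 + 2 + 1 + 1 = 12
distinct = 105 − 12 = 93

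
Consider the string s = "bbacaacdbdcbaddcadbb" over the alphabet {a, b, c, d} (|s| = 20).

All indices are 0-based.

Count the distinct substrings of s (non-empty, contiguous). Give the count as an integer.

187

sorted suffixes:
  #0 SA[0]=4  'aacdbdcbaddcadbb'
  #1 SA[1]=2  'acaacdbdcbaddcadbb'
  #2 SA[2]=5  'acdbdcbaddcadbb'
  #3 SA[3]=16  'adbb'
  #4 SA[4]=12  'addcadbb'
  #5 SA[5]=19  'b'
  #6 SA[6]=1  'bacaacdbdcbaddcadbb'
  #7 SA[7]=11  'baddcadbb'
  #8 SA[8]=18  'bb'
  #9 SA[9]=0  'bbacaacdbdcbaddcadbb'
  #10 SA[10]=8  'bdcbaddcadbb'
  #11 SA[11]=3  'caacdbdcbaddcadbb'
  #12 SA[12]=15  'cadbb'
  #13 SA[13]=10  'cbaddcadbb'
  #14 SA[14]=6  'cdbdcbaddcadbb'
  #15 SA[15]=17  'dbb'
  #16 SA[16]=7  'dbdcbaddcadbb'
  #17 SA[17]=14  'dcadbb'
  #18 SA[18]=9  'dcbaddcadbb'
  #19 SA[19]=13  'ddcadbb'

SA = [4, 2, 5, 16, 12, 19, 1, 11, 18, 0, 8, 3, 15, 10, 6, 17, 7, 14, 9, 13]
[i] adj suffixes → lcp
  [1] 4/2 → 1 ('a')
  [2] 2/5 → 2 ('ac')
  [3] 5/16 → 1 ('a')
  [4] 16/12 → 2 ('ad')
  [5] 12/19 → 0 ('')
  [6] 19/1 → 1 ('b')
  [7] 1/11 → 2 ('ba')
  [8] 11/18 → 1 ('b')
  [9] 18/0 → 2 ('bb')
  [10] 0/8 → 1 ('b')
  [11] 8/3 → 0 ('')
  [12] 3/15 → 2 ('ca')
  [13] 15/10 → 1 ('c')
  [14] 10/6 → 1 ('c')
  [15] 6/17 → 0 ('')
  [16] 17/7 → 2 ('db')
  [17] 7/14 → 1 ('d')
  [18] 14/9 → 2 ('dc')
  [19] 9/13 → 1 ('d')

n(n+1)/2 = 20·21/2 = 210
Σ LCP = 0 + 1 + 2 + 1 + 2 + 0 + 1 + 2 + 1 + 2 + 1 + 0 + 2 + 1 + 1 + 0 + 2 + 1 + 2 + 1 = 23
distinct = 210 − 23 = 187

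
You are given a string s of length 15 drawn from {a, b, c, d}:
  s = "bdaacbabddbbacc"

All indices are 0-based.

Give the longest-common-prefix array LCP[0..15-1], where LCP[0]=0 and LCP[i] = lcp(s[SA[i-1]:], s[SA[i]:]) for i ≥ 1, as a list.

[0, 1, 1, 2, 0, 2, 1, 1, 2, 0, 1, 1, 0, 1, 1]

rank | idx | suffix
   0 |   2 | aacbabddbbacc
   1 |   6 | abddbbacc
   2 |   3 | acbabddbbacc
   3 |  12 | acc
   4 |   5 | babddbbacc
   5 |  11 | bacc
   6 |  10 | bbacc
   7 |   0 | bdaacbabddbbacc
   8 |   7 | bddbbacc
   9 |  14 | c
  10 |   4 | cbabddbbacc
  11 |  13 | cc
  12 |   1 | daacbabddbbacc
  13 |   9 | dbbacc
  14 |   8 | ddbbacc

SA = [2, 6, 3, 12, 5, 11, 10, 0, 7, 14, 4, 13, 1, 9, 8]
rank  pair      lcp
   1  s[2:],s[6:]  1  'a'
   2  s[6:],s[3:]  1  'a'
   3  s[3:],s[12:]  2  'ac'
   4  s[12:],s[5:]  0  ''
   5  s[5:],s[11:]  2  'ba'
   6  s[11:],s[10:]  1  'b'
   7  s[10:],s[0:]  1  'b'
   8  s[0:],s[7:]  2  'bd'
   9  s[7:],s[14:]  0  ''
  10  s[14:],s[4:]  1  'c'
  11  s[4:],s[13:]  1  'c'
  12  s[13:],s[1:]  0  ''
  13  s[1:],s[9:]  1  'd'
  14  s[9:],s[8:]  1  'd'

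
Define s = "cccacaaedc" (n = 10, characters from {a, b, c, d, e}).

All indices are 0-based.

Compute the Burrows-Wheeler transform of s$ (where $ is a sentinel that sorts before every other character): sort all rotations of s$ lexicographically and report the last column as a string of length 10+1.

rank  rotation     last
    0  $cccacaaedc  c
    1  aaedc$cccac  c
    2  acaaedc$ccc  c
    3  aedc$cccaca  a
    4  c$cccacaaed  d
    5  caaedc$ccca  a
    6  cacaaedc$cc  c
    7  ccacaaedc$c  c
    8  cccacaaedc$  $
    9  dc$cccacaae  e
   10  edc$cccacaa  a

cccadacc$ea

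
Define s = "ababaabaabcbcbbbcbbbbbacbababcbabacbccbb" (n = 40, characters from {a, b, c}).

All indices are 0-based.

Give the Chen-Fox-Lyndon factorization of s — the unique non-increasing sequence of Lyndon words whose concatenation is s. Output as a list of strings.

["ab", "ab", "aabaabcbcbbbcbbbbbacbababcbabacbccbb"]

emit factor 1: 'ab' (i=0, period=2)
emit factor 2: 'ab' (i=2, period=2)
emit factor 3: 'aabaabcbcbbbcbbbbbacbababcbabacbccbb' (i=4, period=36)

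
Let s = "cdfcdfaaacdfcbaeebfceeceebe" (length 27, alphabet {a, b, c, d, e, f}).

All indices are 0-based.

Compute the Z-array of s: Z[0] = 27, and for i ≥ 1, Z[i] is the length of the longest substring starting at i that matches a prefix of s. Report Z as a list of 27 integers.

Z[0]=27
i=1: outside box; Z[1]=0
i=2: outside box; Z[2]=0
i=3: outside box; Z[3]=3 extend→box=[3,6)
i=4: min(r-i=2, Z[1]=0)=0; Z[4]=0
i=5: min(r-i=1, Z[2]=0)=0; Z[5]=0
i=6: outside box; Z[6]=0
i=7: outside box; Z[7]=0
i=8: outside box; Z[8]=0
i=9: outside box; Z[9]=4 extend→box=[9,13)
i=10: min(r-i=3, Z[1]=0)=0; Z[10]=0
i=11: min(r-i=2, Z[2]=0)=0; Z[11]=0
i=12: min(r-i=1, Z[3]=3)=1; Z[12]=1
i=13: outside box; Z[13]=0
i=14: outside box; Z[14]=0
i=15: outside box; Z[15]=0
i=16: outside box; Z[16]=0
i=17: outside box; Z[17]=0
i=18: outside box; Z[18]=0
i=19: outside box; Z[19]=1 extend→box=[19,20)
i=20: outside box; Z[20]=0
i=21: outside box; Z[21]=0
i=22: outside box; Z[22]=1 extend→box=[22,23)
i=23: outside box; Z[23]=0
i=24: outside box; Z[24]=0
i=25: outside box; Z[25]=0
i=26: outside box; Z[26]=0

[27, 0, 0, 3, 0, 0, 0, 0, 0, 4, 0, 0, 1, 0, 0, 0, 0, 0, 0, 1, 0, 0, 1, 0, 0, 0, 0]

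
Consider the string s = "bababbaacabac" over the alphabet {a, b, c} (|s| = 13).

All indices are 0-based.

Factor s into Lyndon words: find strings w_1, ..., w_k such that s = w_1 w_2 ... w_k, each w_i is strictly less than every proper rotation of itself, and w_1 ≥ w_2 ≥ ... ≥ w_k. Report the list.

emit factor 1: 'b' (i=0, period=1)
emit factor 2: 'ababb' (i=1, period=5)
emit factor 3: 'aacabac' (i=6, period=7)

["b", "ababb", "aacabac"]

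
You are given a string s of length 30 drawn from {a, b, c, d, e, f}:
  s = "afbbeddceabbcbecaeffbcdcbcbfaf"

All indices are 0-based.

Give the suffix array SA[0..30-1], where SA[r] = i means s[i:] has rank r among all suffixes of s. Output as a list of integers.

sorted suffixes:
  #0 SA[0]=9  'abbcbecaeffbcdcbcbfaf'
  #1 SA[1]=16  'aeffbcdcbcbfaf'
  #2 SA[2]=28  'af'
  #3 SA[3]=0  'afbbeddceabbcbecaeffbcdcbcbfaf'
  #4 SA[4]=10  'bbcbecaeffbcdcbcbfaf'
  #5 SA[5]=2  'bbeddceabbcbecaeffbcdcbcbfaf'
  #6 SA[6]=11  'bcbecaeffbcdcbcbfaf'
  #7 SA[7]=24  'bcbfaf'
  #8 SA[8]=20  'bcdcbcbfaf'
  #9 SA[9]=13  'becaeffbcdcbcbfaf'
  #10 SA[10]=3  'beddceabbcbecaeffbcdcbcbfaf'
  #11 SA[11]=26  'bfaf'
  #12 SA[12]=15  'caeffbcdcbcbfaf'
  #13 SA[13]=23  'cbcbfaf'
  #14 SA[14]=12  'cbecaeffbcdcbcbfaf'
  #15 SA[15]=25  'cbfaf'
  #16 SA[16]=21  'cdcbcbfaf'
  #17 SA[17]=7  'ceabbcbecaeffbcdcbcbfaf'
  #18 SA[18]=22  'dcbcbfaf'
  #19 SA[19]=6  'dceabbcbecaeffbcdcbcbfaf'
  #20 SA[20]=5  'ddceabbcbecaeffbcdcbcbfaf'
  #21 SA[21]=8  'eabbcbecaeffbcdcbcbfaf'
  #22 SA[22]=14  'ecaeffbcdcbcbfaf'
  #23 SA[23]=4  'eddceabbcbecaeffbcdcbcbfaf'
  #24 SA[24]=17  'effbcdcbcbfaf'
  #25 SA[25]=29  'f'
  #26 SA[26]=27  'faf'
  #27 SA[27]=1  'fbbeddceabbcbecaeffbcdcbcbfaf'
  #28 SA[28]=19  'fbcdcbcbfaf'
  #29 SA[29]=18  'ffbcdcbcbfaf'

[9, 16, 28, 0, 10, 2, 11, 24, 20, 13, 3, 26, 15, 23, 12, 25, 21, 7, 22, 6, 5, 8, 14, 4, 17, 29, 27, 1, 19, 18]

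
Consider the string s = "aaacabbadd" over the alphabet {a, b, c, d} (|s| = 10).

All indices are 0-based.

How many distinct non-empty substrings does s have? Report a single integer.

rank | idx | suffix
   0 |   0 | aaacabbadd
   1 |   1 | aacabbadd
   2 |   4 | abbadd
   3 |   2 | acabbadd
   4 |   7 | add
   5 |   6 | badd
   6 |   5 | bbadd
   7 |   3 | cabbadd
   8 |   9 | d
   9 |   8 | dd

SA = [0, 1, 4, 2, 7, 6, 5, 3, 9, 8]
[i] adj suffixes → lcp
  [1] 0/1 → 2 ('aa')
  [2] 1/4 → 1 ('a')
  [3] 4/2 → 1 ('a')
  [4] 2/7 → 1 ('a')
  [5] 7/6 → 0 ('')
  [6] 6/5 → 1 ('b')
  [7] 5/3 → 0 ('')
  [8] 3/9 → 0 ('')
  [9] 9/8 → 1 ('d')

n(n+1)/2 = 10·11/2 = 55
Σ LCP = 0 + 2 + 1 + 1 + 1 + 0 + 1 + 0 + 0 + 1 = 7
distinct = 55 − 7 = 48

48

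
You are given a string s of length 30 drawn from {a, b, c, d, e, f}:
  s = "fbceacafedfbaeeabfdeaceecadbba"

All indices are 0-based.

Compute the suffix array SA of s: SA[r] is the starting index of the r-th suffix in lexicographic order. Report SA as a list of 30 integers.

rank | idx | suffix
   0 |  29 | a
   1 |  15 | abfdeaceecadbba
   2 |   4 | acafedfbaeeabfdeaceecadbba
   3 |  20 | aceecadbba
   4 |  25 | adbba
   5 |  12 | aeeabfdeaceecadbba
   6 |   6 | afedfbaeeabfdeaceecadbba
   7 |  28 | ba
   8 |  11 | baeeabfdeaceecadbba
   9 |  27 | bba
  10 |   1 | bceacafedfbaeeabfdeaceecadbba
  11 |  16 | bfdeaceecadbba
  12 |  24 | cadbba
  13 |   5 | cafedfbaeeabfdeaceecadbba
  14 |   2 | ceacafedfbaeeabfdeaceecadbba
  15 |  21 | ceecadbba
  16 |  26 | dbba
  17 |  18 | deaceecadbba
  18 |   9 | dfbaeeabfdeaceecadbba
  19 |  14 | eabfdeaceecadbba
  20 |   3 | eacafedfbaeeabfdeaceecadbba
  21 |  19 | eaceecadbba
  22 |  23 | ecadbba
  23 |   8 | edfbaeeabfdeaceecadbba
  24 |  13 | eeabfdeaceecadbba
  25 |  22 | eecadbba
  26 |  10 | fbaeeabfdeaceecadbba
  27 |   0 | fbceacafedfbaeeabfdeaceecadbba
  28 |  17 | fdeaceecadbba
  29 |   7 | fedfbaeeabfdeaceecadbba

[29, 15, 4, 20, 25, 12, 6, 28, 11, 27, 1, 16, 24, 5, 2, 21, 26, 18, 9, 14, 3, 19, 23, 8, 13, 22, 10, 0, 17, 7]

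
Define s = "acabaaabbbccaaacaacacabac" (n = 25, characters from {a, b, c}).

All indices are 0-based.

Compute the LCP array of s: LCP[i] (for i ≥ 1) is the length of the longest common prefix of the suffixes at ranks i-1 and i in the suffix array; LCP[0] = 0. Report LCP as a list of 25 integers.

[0, 3, 2, 2, 4, 1, 3, 2, 1, 2, 3, 5, 3, 0, 2, 1, 2, 1, 0, 1, 3, 2, 4, 2, 1]

rank→(start, suffix):
  0 → (4, 'aaabbbccaaacaacacabac')
  1 → (12, 'aaacaacacabac')
  2 → (5, 'aabbbccaaacaacacabac')
  3 → (13, 'aacaacacabac')
  4 → (16, 'aacacabac')
  5 → (2, 'abaaabbbccaaacaacacabac')
  6 → (21, 'abac')
  7 → (6, 'abbbccaaacaacacabac')
  8 → (23, 'ac')
  9 → (14, 'acaacacabac')
  10 → (0, 'acabaaabbbccaaacaacacabac')
  11 → (19, 'acabac')
  12 → (17, 'acacabac')
  13 → (3, 'baaabbbccaaacaacacabac')
  14 → (22, 'bac')
  15 → (7, 'bbbccaaacaacacabac')
  16 → (8, 'bbccaaacaacacabac')
  17 → (9, 'bccaaacaacacabac')
  18 → (24, 'c')
  19 → (11, 'caaacaacacabac')
  20 → (15, 'caacacabac')
  21 → (1, 'cabaaabbbccaaacaacacabac')
  22 → (20, 'cabac')
  23 → (18, 'cacabac')
  24 → (10, 'ccaaacaacacabac')

SA = [4, 12, 5, 13, 16, 2, 21, 6, 23, 14, 0, 19, 17, 3, 22, 7, 8, 9, 24, 11, 15, 1, 20, 18, 10]
[i] adj suffixes → lcp
  [1] 4/12 → 3 ('aaa')
  [2] 12/5 → 2 ('aa')
  [3] 5/13 → 2 ('aa')
  [4] 13/16 → 4 ('aaca')
  [5] 16/2 → 1 ('a')
  [6] 2/21 → 3 ('aba')
  [7] 21/6 → 2 ('ab')
  [8] 6/23 → 1 ('a')
  [9] 23/14 → 2 ('ac')
  [10] 14/0 → 3 ('aca')
  [11] 0/19 → 5 ('acaba')
  [12] 19/17 → 3 ('aca')
  [13] 17/3 → 0 ('')
  [14] 3/22 → 2 ('ba')
  [15] 22/7 → 1 ('b')
  [16] 7/8 → 2 ('bb')
  [17] 8/9 → 1 ('b')
  [18] 9/24 → 0 ('')
  [19] 24/11 → 1 ('c')
  [20] 11/15 → 3 ('caa')
  [21] 15/1 → 2 ('ca')
  [22] 1/20 → 4 ('caba')
  [23] 20/18 → 2 ('ca')
  [24] 18/10 → 1 ('c')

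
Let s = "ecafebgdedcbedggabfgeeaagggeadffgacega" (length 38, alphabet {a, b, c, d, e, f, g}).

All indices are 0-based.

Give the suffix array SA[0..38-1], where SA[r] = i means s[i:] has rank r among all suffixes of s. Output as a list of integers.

[37, 22, 16, 33, 28, 2, 23, 11, 17, 5, 1, 10, 34, 9, 7, 29, 13, 21, 27, 4, 0, 8, 12, 20, 35, 3, 30, 31, 18, 36, 15, 32, 6, 26, 19, 14, 25, 24]

sorted suffixes:
  #0 SA[0]=37  'a'
  #1 SA[1]=22  'aagggeadffgacega'
  #2 SA[2]=16  'abfgeeaagggeadffgacega'
  #3 SA[3]=33  'acega'
  #4 SA[4]=28  'adffgacega'
  #5 SA[5]=2  'afebgdedcbedggabfgeeaagggeadffgacega'
  #6 SA[6]=23  'agggeadffgacega'
  #7 SA[7]=11  'bedggabfgeeaagggeadffgacega'
  #8 SA[8]=17  'bfgeeaagggeadffgacega'
  #9 SA[9]=5  'bgdedcbedggabfgeeaagggeadffgacega'
  #10 SA[10]=1  'cafebgdedcbedggabfgeeaagggeadffgacega'
  #11 SA[11]=10  'cbedggabfgeeaagggeadffgacega'
  #12 SA[12]=34  'cega'
  #13 SA[13]=9  'dcbedggabfgeeaagggeadffgacega'
  #14 SA[14]=7  'dedcbedggabfgeeaagggeadffgacega'
  #15 SA[15]=29  'dffgacega'
  #16 SA[16]=13  'dggabfgeeaagggeadffgacega'
  #17 SA[17]=21  'eaagggeadffgacega'
  #18 SA[18]=27  'eadffgacega'
  #19 SA[19]=4  'ebgdedcbedggabfgeeaagggeadffgacega'
  #20 SA[20]=0  'ecafebgdedcbedggabfgeeaagggeadffgacega'
  #21 SA[21]=8  'edcbedggabfgeeaagggeadffgacega'
  #22 SA[22]=12  'edggabfgeeaagggeadffgacega'
  #23 SA[23]=20  'eeaagggeadffgacega'
  #24 SA[24]=35  'ega'
  #25 SA[25]=3  'febgdedcbedggabfgeeaagggeadffgacega'
  #26 SA[26]=30  'ffgacega'
  #27 SA[27]=31  'fgacega'
  #28 SA[28]=18  'fgeeaagggeadffgacega'
  #29 SA[29]=36  'ga'
  #30 SA[30]=15  'gabfgeeaagggeadffgacega'
  #31 SA[31]=32  'gacega'
  #32 SA[32]=6  'gdedcbedggabfgeeaagggeadffgacega'
  #33 SA[33]=26  'geadffgacega'
  #34 SA[34]=19  'geeaagggeadffgacega'
  #35 SA[35]=14  'ggabfgeeaagggeadffgacega'
  #36 SA[36]=25  'ggeadffgacega'
  #37 SA[37]=24  'gggeadffgacega'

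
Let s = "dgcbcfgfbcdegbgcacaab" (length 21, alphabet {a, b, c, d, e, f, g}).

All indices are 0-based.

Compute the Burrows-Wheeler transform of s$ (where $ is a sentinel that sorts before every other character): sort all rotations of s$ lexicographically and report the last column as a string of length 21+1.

bcacafcgaggbbc$dgcebdf

rank  rotation                last
    0  $dgcbcfgfbcdegbgcacaab  b
    1  aab$dgcbcfgfbcdegbgcac  c
    2  ab$dgcbcfgfbcdegbgcaca  a
    3  acaab$dgcbcfgfbcdegbgc  c
    4  b$dgcbcfgfbcdegbgcacaa  a
    5  bcdegbgcacaab$dgcbcfgf  f
    6  bcfgfbcdegbgcacaab$dgc  c
    7  bgcacaab$dgcbcfgfbcdeg  g
    8  caab$dgcbcfgfbcdegbgca  a
    9  cacaab$dgcbcfgfbcdegbg  g
   10  cbcfgfbcdegbgcacaab$dg  g
   11  cdegbgcacaab$dgcbcfgfb  b
   12  cfgfbcdegbgcacaab$dgcb  b
   13  degbgcacaab$dgcbcfgfbc  c
   14  dgcbcfgfbcdegbgcacaab$  $
   15  egbgcacaab$dgcbcfgfbcd  d
   16  fbcdegbgcacaab$dgcbcfg  g
   17  fgfbcdegbgcacaab$dgcbc  c
   18  gbgcacaab$dgcbcfgfbcde  e
   19  gcacaab$dgcbcfgfbcdegb  b
   20  gcbcfgfbcdegbgcacaab$d  d
   21  gfbcdegbgcacaab$dgcbcf  f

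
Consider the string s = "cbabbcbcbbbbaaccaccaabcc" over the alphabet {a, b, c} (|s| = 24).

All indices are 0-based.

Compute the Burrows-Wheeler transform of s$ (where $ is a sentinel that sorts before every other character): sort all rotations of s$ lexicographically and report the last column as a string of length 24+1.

ccbbacabcbbcacbaccc$bbbaa

rank  rotation                   last
    0  $cbabbcbcbbbbaaccaccaabcc  c
    1  aabcc$cbabbcbcbbbbaaccacc  c
    2  aaccaccaabcc$cbabbcbcbbbb  b
    3  abbcbcbbbbaaccaccaabcc$cb  b
    4  abcc$cbabbcbcbbbbaaccacca  a
    5  accaabcc$cbabbcbcbbbbaacc  c
    6  accaccaabcc$cbabbcbcbbbba  a
    7  baaccaccaabcc$cbabbcbcbbb  b
    8  babbcbcbbbbaaccaccaabcc$c  c
    9  bbaaccaccaabcc$cbabbcbcbb  b
   10  bbbaaccaccaabcc$cbabbcbcb  b
   11  bbbbaaccaccaabcc$cbabbcbc  c
   12  bbcbcbbbbaaccaccaabcc$cba  a
   13  bcbbbbaaccaccaabcc$cbabbc  c
   14  bcbcbbbbaaccaccaabcc$cbab  b
   15  bcc$cbabbcbcbbbbaaccaccaa  a
   16  c$cbabbcbcbbbbaaccaccaabc  c
   17  caabcc$cbabbcbcbbbbaaccac  c
   18  caccaabcc$cbabbcbcbbbbaac  c
   19  cbabbcbcbbbbaaccaccaabcc$  $
   20  cbbbbaaccaccaabcc$cbabbcb  b
   21  cbcbbbbaaccaccaabcc$cbabb  b
   22  cc$cbabbcbcbbbbaaccaccaab  b
   23  ccaabcc$cbabbcbcbbbbaacca  a
   24  ccaccaabcc$cbabbcbcbbbbaa  a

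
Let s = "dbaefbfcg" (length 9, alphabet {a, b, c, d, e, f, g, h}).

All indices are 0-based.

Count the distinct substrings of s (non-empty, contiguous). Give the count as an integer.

rank→(start, suffix):
  0 → (2, 'aefbfcg')
  1 → (1, 'baefbfcg')
  2 → (5, 'bfcg')
  3 → (7, 'cg')
  4 → (0, 'dbaefbfcg')
  5 → (3, 'efbfcg')
  6 → (4, 'fbfcg')
  7 → (6, 'fcg')
  8 → (8, 'g')

SA = [2, 1, 5, 7, 0, 3, 4, 6, 8]
[i] adj suffixes → lcp
  [1] 2/1 → 0 ('')
  [2] 1/5 → 1 ('b')
  [3] 5/7 → 0 ('')
  [4] 7/0 → 0 ('')
  [5] 0/3 → 0 ('')
  [6] 3/4 → 0 ('')
  [7] 4/6 → 1 ('f')
  [8] 6/8 → 0 ('')

n(n+1)/2 = 9·10/2 = 45
Σ LCP = 0 + 0 + 1 + 0 + 0 + 0 + 0 + 1 + 0 = 2
distinct = 45 − 2 = 43

43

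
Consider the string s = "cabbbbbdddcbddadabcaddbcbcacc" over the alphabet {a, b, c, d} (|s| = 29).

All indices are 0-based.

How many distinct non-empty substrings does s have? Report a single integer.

rank | idx | suffix
   0 |   1 | abbbbbdddcbddadabcaddbcbcacc
   1 |  16 | abcaddbcbcacc
   2 |  26 | acc
   3 |  14 | adabcaddbcbcacc
   4 |  19 | addbcbcacc
   5 |   2 | bbbbbdddcbddadabcaddbcbcacc
   6 |   3 | bbbbdddcbddadabcaddbcbcacc
   7 |   4 | bbbdddcbddadabcaddbcbcacc
   8 |   5 | bbdddcbddadabcaddbcbcacc
   9 |  24 | bcacc
  10 |  17 | bcaddbcbcacc
  11 |  22 | bcbcacc
  12 |  11 | bddadabcaddbcbcacc
  13 |   6 | bdddcbddadabcaddbcbcacc
  14 |  28 | c
  15 |   0 | cabbbbbdddcbddadabcaddbcbcacc
  16 |  25 | cacc
  17 |  18 | caddbcbcacc
  18 |  23 | cbcacc
  19 |  10 | cbddadabcaddbcbcacc
  20 |  27 | cc
  21 |  15 | dabcaddbcbcacc
  22 |  13 | dadabcaddbcbcacc
  23 |  21 | dbcbcacc
  24 |   9 | dcbddadabcaddbcbcacc
  25 |  12 | ddadabcaddbcbcacc
  26 |  20 | ddbcbcacc
  27 |   8 | ddcbddadabcaddbcbcacc
  28 |   7 | dddcbddadabcaddbcbcacc

SA = [1, 16, 26, 14, 19, 2, 3, 4, 5, 24, 17, 22, 11, 6, 28, 0, 25, 18, 23, 10, 27, 15, 13, 21, 9, 12, 20, 8, 7]
[i] adj suffixes → lcp
  [1] 1/16 → 2 ('ab')
  [2] 16/26 → 1 ('a')
  [3] 26/14 → 1 ('a')
  [4] 14/19 → 2 ('ad')
  [5] 19/2 → 0 ('')
  [6] 2/3 → 4 ('bbbb')
  [7] 3/4 → 3 ('bbb')
  [8] 4/5 → 2 ('bb')
  [9] 5/24 → 1 ('b')
  [10] 24/17 → 3 ('bca')
  [11] 17/22 → 2 ('bc')
  [12] 22/11 → 1 ('b')
  [13] 11/6 → 3 ('bdd')
  [14] 6/28 → 0 ('')
  [15] 28/0 → 1 ('c')
  [16] 0/25 → 2 ('ca')
  [17] 25/18 → 2 ('ca')
  [18] 18/23 → 1 ('c')
  [19] 23/10 → 2 ('cb')
  [20] 10/27 → 1 ('c')
  [21] 27/15 → 0 ('')
  [22] 15/13 → 2 ('da')
  [23] 13/21 → 1 ('d')
  [24] 21/9 → 1 ('d')
  [25] 9/12 → 1 ('d')
  [26] 12/20 → 2 ('dd')
  [27] 20/8 → 2 ('dd')
  [28] 8/7 → 2 ('dd')

n(n+1)/2 = 29·30/2 = 435
Σ LCP = 0 + 2 + 1 + 1 + 2 + 0 + 4 + 3 + 2 + 1 + 3 + 2 + 1 + 3 + 0 + 1 + 2 + 2 + 1 + 2 + 1 + 0 + 2 + 1 + 1 + 1 + 2 + 2 + 2 = 45
distinct = 435 − 45 = 390

390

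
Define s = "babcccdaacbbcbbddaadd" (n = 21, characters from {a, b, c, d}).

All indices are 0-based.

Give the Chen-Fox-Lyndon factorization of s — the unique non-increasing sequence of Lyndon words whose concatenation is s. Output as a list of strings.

emit factor 1: 'b' (i=0, period=1)
emit factor 2: 'abcccd' (i=1, period=6)
emit factor 3: 'aacbbcbbddaadd' (i=7, period=14)

["b", "abcccd", "aacbbcbbddaadd"]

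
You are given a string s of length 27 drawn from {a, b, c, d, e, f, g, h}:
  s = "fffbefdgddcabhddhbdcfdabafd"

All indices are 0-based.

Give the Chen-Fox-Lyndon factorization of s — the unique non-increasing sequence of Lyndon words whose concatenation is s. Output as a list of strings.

["f", "f", "f", "befdgddc", "abhddhbdcfd", "abafd"]

emit factor 1: 'f' (i=0, period=1)
emit factor 2: 'f' (i=1, period=1)
emit factor 3: 'f' (i=2, period=1)
emit factor 4: 'befdgddc' (i=3, period=8)
emit factor 5: 'abhddhbdcfd' (i=11, period=11)
emit factor 6: 'abafd' (i=22, period=5)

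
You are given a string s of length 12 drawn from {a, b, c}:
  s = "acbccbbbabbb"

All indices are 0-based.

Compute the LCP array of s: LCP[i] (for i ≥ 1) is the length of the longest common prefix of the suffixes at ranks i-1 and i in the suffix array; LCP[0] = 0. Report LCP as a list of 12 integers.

rank→(start, suffix):
  0 → (8, 'abbb')
  1 → (0, 'acbccbbbabbb')
  2 → (11, 'b')
  3 → (7, 'babbb')
  4 → (10, 'bb')
  5 → (6, 'bbabbb')
  6 → (9, 'bbb')
  7 → (5, 'bbbabbb')
  8 → (2, 'bccbbbabbb')
  9 → (4, 'cbbbabbb')
  10 → (1, 'cbccbbbabbb')
  11 → (3, 'ccbbbabbb')

SA = [8, 0, 11, 7, 10, 6, 9, 5, 2, 4, 1, 3]
[i] adj suffixes → lcp
  [1] 8/0 → 1 ('a')
  [2] 0/11 → 0 ('')
  [3] 11/7 → 1 ('b')
  [4] 7/10 → 1 ('b')
  [5] 10/6 → 2 ('bb')
  [6] 6/9 → 2 ('bb')
  [7] 9/5 → 3 ('bbb')
  [8] 5/2 → 1 ('b')
  [9] 2/4 → 0 ('')
  [10] 4/1 → 2 ('cb')
  [11] 1/3 → 1 ('c')

[0, 1, 0, 1, 1, 2, 2, 3, 1, 0, 2, 1]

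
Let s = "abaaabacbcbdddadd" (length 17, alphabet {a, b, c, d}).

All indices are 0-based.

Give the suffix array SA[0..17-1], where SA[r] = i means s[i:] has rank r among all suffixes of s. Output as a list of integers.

sorted suffixes:
  #0 SA[0]=2  'aaabacbcbdddadd'
  #1 SA[1]=3  'aabacbcbdddadd'
  #2 SA[2]=0  'abaaabacbcbdddadd'
  #3 SA[3]=4  'abacbcbdddadd'
  #4 SA[4]=6  'acbcbdddadd'
  #5 SA[5]=14  'add'
  #6 SA[6]=1  'baaabacbcbdddadd'
  #7 SA[7]=5  'bacbcbdddadd'
  #8 SA[8]=8  'bcbdddadd'
  #9 SA[9]=10  'bdddadd'
  #10 SA[10]=7  'cbcbdddadd'
  #11 SA[11]=9  'cbdddadd'
  #12 SA[12]=16  'd'
  #13 SA[13]=13  'dadd'
  #14 SA[14]=15  'dd'
  #15 SA[15]=12  'ddadd'
  #16 SA[16]=11  'dddadd'

[2, 3, 0, 4, 6, 14, 1, 5, 8, 10, 7, 9, 16, 13, 15, 12, 11]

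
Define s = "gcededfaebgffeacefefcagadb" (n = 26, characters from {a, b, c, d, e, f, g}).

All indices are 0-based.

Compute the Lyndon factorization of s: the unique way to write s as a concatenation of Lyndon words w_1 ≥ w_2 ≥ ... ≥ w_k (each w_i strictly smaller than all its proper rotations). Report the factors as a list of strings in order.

emit factor 1: 'g' (i=0, period=1)
emit factor 2: 'cededf' (i=1, period=6)
emit factor 3: 'aebgffe' (i=7, period=7)
emit factor 4: 'acefefcagadb' (i=14, period=12)

["g", "cededf", "aebgffe", "acefefcagadb"]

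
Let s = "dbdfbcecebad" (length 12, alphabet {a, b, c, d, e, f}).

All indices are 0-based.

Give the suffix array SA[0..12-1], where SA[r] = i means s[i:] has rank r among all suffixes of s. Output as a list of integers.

sorted suffixes:
  #0 SA[0]=10  'ad'
  #1 SA[1]=9  'bad'
  #2 SA[2]=4  'bcecebad'
  #3 SA[3]=1  'bdfbcecebad'
  #4 SA[4]=7  'cebad'
  #5 SA[5]=5  'cecebad'
  #6 SA[6]=11  'd'
  #7 SA[7]=0  'dbdfbcecebad'
  #8 SA[8]=2  'dfbcecebad'
  #9 SA[9]=8  'ebad'
  #10 SA[10]=6  'ecebad'
  #11 SA[11]=3  'fbcecebad'

[10, 9, 4, 1, 7, 5, 11, 0, 2, 8, 6, 3]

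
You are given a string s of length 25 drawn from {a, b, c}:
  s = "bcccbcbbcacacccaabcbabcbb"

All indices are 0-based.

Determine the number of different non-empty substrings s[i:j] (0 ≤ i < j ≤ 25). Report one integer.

rank | idx | suffix
   0 |  15 | aabcbabcbb
   1 |  16 | abcbabcbb
   2 |  20 | abcbb
   3 |   9 | acacccaabcbabcbb
   4 |  11 | acccaabcbabcbb
   5 |  24 | b
   6 |  19 | babcbb
   7 |  23 | bb
   8 |   6 | bbcacacccaabcbabcbb
   9 |   7 | bcacacccaabcbabcbb
  10 |  17 | bcbabcbb
  11 |  21 | bcbb
  12 |   4 | bcbbcacacccaabcbabcbb
  13 |   0 | bcccbcbbcacacccaabcbabcbb
  14 |  14 | caabcbabcbb
  15 |   8 | cacacccaabcbabcbb
  16 |  10 | cacccaabcbabcbb
  17 |  18 | cbabcbb
  18 |  22 | cbb
  19 |   5 | cbbcacacccaabcbabcbb
  20 |   3 | cbcbbcacacccaabcbabcbb
  21 |  13 | ccaabcbabcbb
  22 |   2 | ccbcbbcacacccaabcbabcbb
  23 |  12 | cccaabcbabcbb
  24 |   1 | cccbcbbcacacccaabcbabcbb

SA = [15, 16, 20, 9, 11, 24, 19, 23, 6, 7, 17, 21, 4, 0, 14, 8, 10, 18, 22, 5, 3, 13, 2, 12, 1]
i: (SA[i-1],SA[i]) lcp shared
  1: (15,16) 1 'a'
  2: (16,20) 4 'abcb'
  3: (20,9) 1 'a'
  4: (9,11) 2 'ac'
  5: (11,24) 0 ''
  6: (24,19) 1 'b'
  7: (19,23) 1 'b'
  8: (23,6) 2 'bb'
  9: (6,7) 1 'b'
  10: (7,17) 2 'bc'
  11: (17,21) 3 'bcb'
  12: (21,4) 4 'bcbb'
  13: (4,0) 2 'bc'
  14: (0,14) 0 ''
  15: (14,8) 2 'ca'
  16: (8,10) 3 'cac'
  17: (10,18) 1 'c'
  18: (18,22) 2 'cb'
  19: (22,5) 3 'cbb'
  20: (5,3) 2 'cb'
  21: (3,13) 1 'c'
  22: (13,2) 2 'cc'
  23: (2,12) 2 'cc'
  24: (12,1) 3 'ccc'

n(n+1)/2 = 25·26/2 = 325
Σ LCP = 0 + 1 + 4 + 1 + 2 + 0 + 1 + 1 + 2 + 1 + 2 + 3 + 4 + 2 + 0 + 2 + 3 + 1 + 2 + 3 + 2 + 1 + 2 + 2 + 3 = 45
distinct = 325 − 45 = 280

280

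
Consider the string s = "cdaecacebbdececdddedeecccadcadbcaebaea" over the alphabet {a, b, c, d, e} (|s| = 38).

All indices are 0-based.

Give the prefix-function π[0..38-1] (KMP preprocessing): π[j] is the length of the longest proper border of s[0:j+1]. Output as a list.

π[0] = 0
j=1 s[j]='d': π[1]=0 (border '')
j=2 s[j]='a': π[2]=0 (border '')
j=3 s[j]='e': π[3]=0 (border '')
j=4 s[j]='c': π[4]=1 (border 'c')
j=5 s[j]='a': k: 1→0; π[5]=0 (border '')
j=6 s[j]='c': π[6]=1 (border 'c')
j=7 s[j]='e': k: 1→0; π[7]=0 (border '')
j=8 s[j]='b': π[8]=0 (border '')
j=9 s[j]='b': π[9]=0 (border '')
j=10 s[j]='d': π[10]=0 (border '')
j=11 s[j]='e': π[11]=0 (border '')
j=12 s[j]='c': π[12]=1 (border 'c')
j=13 s[j]='e': k: 1→0; π[13]=0 (border '')
j=14 s[j]='c': π[14]=1 (border 'c')
j=15 s[j]='d': π[15]=2 (border 'cd')
j=16 s[j]='d': k: 2→0; π[16]=0 (border '')
j=17 s[j]='d': π[17]=0 (border '')
j=18 s[j]='e': π[18]=0 (border '')
j=19 s[j]='d': π[19]=0 (border '')
j=20 s[j]='e': π[20]=0 (border '')
j=21 s[j]='e': π[21]=0 (border '')
j=22 s[j]='c': π[22]=1 (border 'c')
j=23 s[j]='c': k: 1→0; π[23]=1 (border 'c')
j=24 s[j]='c': k: 1→0; π[24]=1 (border 'c')
j=25 s[j]='a': k: 1→0; π[25]=0 (border '')
j=26 s[j]='d': π[26]=0 (border '')
j=27 s[j]='c': π[27]=1 (border 'c')
j=28 s[j]='a': k: 1→0; π[28]=0 (border '')
j=29 s[j]='d': π[29]=0 (border '')
j=30 s[j]='b': π[30]=0 (border '')
j=31 s[j]='c': π[31]=1 (border 'c')
j=32 s[j]='a': k: 1→0; π[32]=0 (border '')
j=33 s[j]='e': π[33]=0 (border '')
j=34 s[j]='b': π[34]=0 (border '')
j=35 s[j]='a': π[35]=0 (border '')
j=36 s[j]='e': π[36]=0 (border '')
j=37 s[j]='a': π[37]=0 (border '')

[0, 0, 0, 0, 1, 0, 1, 0, 0, 0, 0, 0, 1, 0, 1, 2, 0, 0, 0, 0, 0, 0, 1, 1, 1, 0, 0, 1, 0, 0, 0, 1, 0, 0, 0, 0, 0, 0]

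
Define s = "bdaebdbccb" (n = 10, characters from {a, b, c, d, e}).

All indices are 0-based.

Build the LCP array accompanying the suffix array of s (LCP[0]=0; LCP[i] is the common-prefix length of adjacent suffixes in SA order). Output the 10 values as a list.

[0, 0, 1, 1, 2, 0, 1, 0, 1, 0]

sorted suffixes:
  #0 SA[0]=2  'aebdbccb'
  #1 SA[1]=9  'b'
  #2 SA[2]=6  'bccb'
  #3 SA[3]=0  'bdaebdbccb'
  #4 SA[4]=4  'bdbccb'
  #5 SA[5]=8  'cb'
  #6 SA[6]=7  'ccb'
  #7 SA[7]=1  'daebdbccb'
  #8 SA[8]=5  'dbccb'
  #9 SA[9]=3  'ebdbccb'

SA = [2, 9, 6, 0, 4, 8, 7, 1, 5, 3]
rank  pair      lcp
   1  s[2:],s[9:]  0  ''
   2  s[9:],s[6:]  1  'b'
   3  s[6:],s[0:]  1  'b'
   4  s[0:],s[4:]  2  'bd'
   5  s[4:],s[8:]  0  ''
   6  s[8:],s[7:]  1  'c'
   7  s[7:],s[1:]  0  ''
   8  s[1:],s[5:]  1  'd'
   9  s[5:],s[3:]  0  ''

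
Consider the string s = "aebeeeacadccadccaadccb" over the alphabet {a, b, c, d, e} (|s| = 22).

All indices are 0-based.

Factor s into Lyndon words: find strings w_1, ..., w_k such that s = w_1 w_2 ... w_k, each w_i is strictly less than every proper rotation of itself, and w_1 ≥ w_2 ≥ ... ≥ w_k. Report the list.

["aebeee", "acadccadcc", "aadccb"]

emit factor 1: 'aebeee' (i=0, period=6)
emit factor 2: 'acadccadcc' (i=6, period=10)
emit factor 3: 'aadccb' (i=16, period=6)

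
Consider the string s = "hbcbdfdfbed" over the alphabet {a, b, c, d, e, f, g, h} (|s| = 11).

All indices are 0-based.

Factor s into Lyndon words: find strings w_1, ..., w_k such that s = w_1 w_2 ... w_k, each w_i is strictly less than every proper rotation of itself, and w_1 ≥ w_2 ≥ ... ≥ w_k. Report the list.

emit factor 1: 'h' (i=0, period=1)
emit factor 2: 'bcbdfdfbed' (i=1, period=10)

["h", "bcbdfdfbed"]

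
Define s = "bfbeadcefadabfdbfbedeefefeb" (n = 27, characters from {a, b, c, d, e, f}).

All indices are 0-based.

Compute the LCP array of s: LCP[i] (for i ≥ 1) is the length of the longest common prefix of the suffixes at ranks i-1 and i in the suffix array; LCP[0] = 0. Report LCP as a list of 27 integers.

[0, 1, 2, 0, 1, 2, 1, 4, 2, 0, 0, 1, 1, 1, 0, 1, 1, 1, 1, 2, 3, 0, 1, 3, 1, 1, 2]

rank→(start, suffix):
  0 → (11, 'abfdbfbedeefefeb')
  1 → (9, 'adabfdbfbedeefefeb')
  2 → (4, 'adcefadabfdbfbedeefefeb')
  3 → (26, 'b')
  4 → (2, 'beadcefadabfdbfbedeefefeb')
  5 → (17, 'bedeefefeb')
  6 → (0, 'bfbeadcefadabfdbfbedeefefeb')
  7 → (15, 'bfbedeefefeb')
  8 → (12, 'bfdbfbedeefefeb')
  9 → (6, 'cefadabfdbfbedeefefeb')
  10 → (10, 'dabfdbfbedeefefeb')
  11 → (14, 'dbfbedeefefeb')
  12 → (5, 'dcefadabfdbfbedeefefeb')
  13 → (19, 'deefefeb')
  14 → (3, 'eadcefadabfdbfbedeefefeb')
  15 → (25, 'eb')
  16 → (18, 'edeefefeb')
  17 → (20, 'eefefeb')
  18 → (7, 'efadabfdbfbedeefefeb')
  19 → (23, 'efeb')
  20 → (21, 'efefeb')
  21 → (8, 'fadabfdbfbedeefefeb')
  22 → (1, 'fbeadcefadabfdbfbedeefefeb')
  23 → (16, 'fbedeefefeb')
  24 → (13, 'fdbfbedeefefeb')
  25 → (24, 'feb')
  26 → (22, 'fefeb')

SA = [11, 9, 4, 26, 2, 17, 0, 15, 12, 6, 10, 14, 5, 19, 3, 25, 18, 20, 7, 23, 21, 8, 1, 16, 13, 24, 22]
[i] adj suffixes → lcp
  [1] 11/9 → 1 ('a')
  [2] 9/4 → 2 ('ad')
  [3] 4/26 → 0 ('')
  [4] 26/2 → 1 ('b')
  [5] 2/17 → 2 ('be')
  [6] 17/0 → 1 ('b')
  [7] 0/15 → 4 ('bfbe')
  [8] 15/12 → 2 ('bf')
  [9] 12/6 → 0 ('')
  [10] 6/10 → 0 ('')
  [11] 10/14 → 1 ('d')
  [12] 14/5 → 1 ('d')
  [13] 5/19 → 1 ('d')
  [14] 19/3 → 0 ('')
  [15] 3/25 → 1 ('e')
  [16] 25/18 → 1 ('e')
  [17] 18/20 → 1 ('e')
  [18] 20/7 → 1 ('e')
  [19] 7/23 → 2 ('ef')
  [20] 23/21 → 3 ('efe')
  [21] 21/8 → 0 ('')
  [22] 8/1 → 1 ('f')
  [23] 1/16 → 3 ('fbe')
  [24] 16/13 → 1 ('f')
  [25] 13/24 → 1 ('f')
  [26] 24/22 → 2 ('fe')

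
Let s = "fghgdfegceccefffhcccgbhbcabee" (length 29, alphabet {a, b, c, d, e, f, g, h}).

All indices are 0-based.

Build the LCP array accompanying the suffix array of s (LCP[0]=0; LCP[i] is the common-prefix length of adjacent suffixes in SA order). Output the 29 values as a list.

[0, 0, 1, 1, 0, 1, 2, 2, 1, 2, 1, 0, 0, 1, 1, 1, 1, 0, 1, 2, 1, 1, 0, 1, 1, 1, 0, 1, 1]

rank→(start, suffix):
  0 → (25, 'abee')
  1 → (23, 'bcabee')
  2 → (26, 'bee')
  3 → (21, 'bhbcabee')
  4 → (24, 'cabee')
  5 → (17, 'cccgbhbcabee')
  6 → (10, 'ccefffhcccgbhbcabee')
  7 → (18, 'ccgbhbcabee')
  8 → (8, 'ceccefffhcccgbhbcabee')
  9 → (11, 'cefffhcccgbhbcabee')
  10 → (19, 'cgbhbcabee')
  11 → (4, 'dfegceccefffhcccgbhbcabee')
  12 → (28, 'e')
  13 → (9, 'eccefffhcccgbhbcabee')
  14 → (27, 'ee')
  15 → (12, 'efffhcccgbhbcabee')
  16 → (6, 'egceccefffhcccgbhbcabee')
  17 → (5, 'fegceccefffhcccgbhbcabee')
  18 → (13, 'fffhcccgbhbcabee')
  19 → (14, 'ffhcccgbhbcabee')
  20 → (0, 'fghgdfegceccefffhcccgbhbcabee')
  21 → (15, 'fhcccgbhbcabee')
  22 → (20, 'gbhbcabee')
  23 → (7, 'gceccefffhcccgbhbcabee')
  24 → (3, 'gdfegceccefffhcccgbhbcabee')
  25 → (1, 'ghgdfegceccefffhcccgbhbcabee')
  26 → (22, 'hbcabee')
  27 → (16, 'hcccgbhbcabee')
  28 → (2, 'hgdfegceccefffhcccgbhbcabee')

SA = [25, 23, 26, 21, 24, 17, 10, 18, 8, 11, 19, 4, 28, 9, 27, 12, 6, 5, 13, 14, 0, 15, 20, 7, 3, 1, 22, 16, 2]
rank  pair      lcp
   1  s[25:],s[23:]  0  ''
   2  s[23:],s[26:]  1  'b'
   3  s[26:],s[21:]  1  'b'
   4  s[21:],s[24:]  0  ''
   5  s[24:],s[17:]  1  'c'
   6  s[17:],s[10:]  2  'cc'
   7  s[10:],s[18:]  2  'cc'
   8  s[18:],s[8:]  1  'c'
   9  s[8:],s[11:]  2  'ce'
  10  s[11:],s[19:]  1  'c'
  11  s[19:],s[4:]  0  ''
  12  s[4:],s[28:]  0  ''
  13  s[28:],s[9:]  1  'e'
  14  s[9:],s[27:]  1  'e'
  15  s[27:],s[12:]  1  'e'
  16  s[12:],s[6:]  1  'e'
  17  s[6:],s[5:]  0  ''
  18  s[5:],s[13:]  1  'f'
  19  s[13:],s[14:]  2  'ff'
  20  s[14:],s[0:]  1  'f'
  21  s[0:],s[15:]  1  'f'
  22  s[15:],s[20:]  0  ''
  23  s[20:],s[7:]  1  'g'
  24  s[7:],s[3:]  1  'g'
  25  s[3:],s[1:]  1  'g'
  26  s[1:],s[22:]  0  ''
  27  s[22:],s[16:]  1  'h'
  28  s[16:],s[2:]  1  'h'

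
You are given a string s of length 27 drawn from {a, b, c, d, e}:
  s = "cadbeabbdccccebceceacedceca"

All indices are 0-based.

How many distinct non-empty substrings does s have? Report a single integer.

rank | idx | suffix
   0 |  26 | a
   1 |   5 | abbdccccebceceacedceca
   2 |  19 | acedceca
   3 |   1 | adbeabbdccccebceceacedceca
   4 |   6 | bbdccccebceceacedceca
   5 |  14 | bceceacedceca
   6 |   7 | bdccccebceceacedceca
   7 |   3 | beabbdccccebceceacedceca
   8 |  25 | ca
   9 |   0 | cadbeabbdccccebceceacedceca
  10 |   9 | ccccebceceacedceca
  11 |  10 | cccebceceacedceca
  12 |  11 | ccebceceacedceca
  13 |  17 | ceacedceca
  14 |  12 | cebceceacedceca
  15 |  23 | ceca
  16 |  15 | ceceacedceca
  17 |  20 | cedceca
  18 |   2 | dbeabbdccccebceceacedceca
  19 |   8 | dccccebceceacedceca
  20 |  22 | dceca
  21 |   4 | eabbdccccebceceacedceca
  22 |  18 | eacedceca
  23 |  13 | ebceceacedceca
  24 |  24 | eca
  25 |  16 | eceacedceca
  26 |  21 | edceca

SA = [26, 5, 19, 1, 6, 14, 7, 3, 25, 0, 9, 10, 11, 17, 12, 23, 15, 20, 2, 8, 22, 4, 18, 13, 24, 16, 21]
rank  pair      lcp
   1  s[26:],s[5:]  1  'a'
   2  s[5:],s[19:]  1  'a'
   3  s[19:],s[1:]  1  'a'
   4  s[1:],s[6:]  0  ''
   5  s[6:],s[14:]  1  'b'
   6  s[14:],s[7:]  1  'b'
   7  s[7:],s[3:]  1  'b'
   8  s[3:],s[25:]  0  ''
   9  s[25:],s[0:]  2  'ca'
  10  s[0:],s[9:]  1  'c'
  11  s[9:],s[10:]  3  'ccc'
  12  s[10:],s[11:]  2  'cc'
  13  s[11:],s[17:]  1  'c'
  14  s[17:],s[12:]  2  'ce'
  15  s[12:],s[23:]  2  'ce'
  16  s[23:],s[15:]  3  'cec'
  17  s[15:],s[20:]  2  'ce'
  18  s[20:],s[2:]  0  ''
  19  s[2:],s[8:]  1  'd'
  20  s[8:],s[22:]  2  'dc'
  21  s[22:],s[4:]  0  ''
  22  s[4:],s[18:]  2  'ea'
  23  s[18:],s[13:]  1  'e'
  24  s[13:],s[24:]  1  'e'
  25  s[24:],s[16:]  2  'ec'
  26  s[16:],s[21:]  1  'e'

n(n+1)/2 = 27·28/2 = 378
Σ LCP = 0 + 1 + 1 + 1 + 0 + 1 + 1 + 1 + 0 + 2 + 1 + 3 + 2 + 1 + 2 + 2 + 3 + 2 + 0 + 1 + 2 + 0 + 2 + 1 + 1 + 2 + 1 = 34
distinct = 378 − 34 = 344

344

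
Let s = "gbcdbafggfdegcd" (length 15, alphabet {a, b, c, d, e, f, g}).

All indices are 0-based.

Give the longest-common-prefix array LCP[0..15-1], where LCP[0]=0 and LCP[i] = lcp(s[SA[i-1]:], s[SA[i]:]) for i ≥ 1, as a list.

[0, 0, 1, 0, 2, 0, 1, 1, 0, 0, 1, 0, 1, 1, 1]

sorted suffixes:
  #0 SA[0]=5  'afggfdegcd'
  #1 SA[1]=4  'bafggfdegcd'
  #2 SA[2]=1  'bcdbafggfdegcd'
  #3 SA[3]=13  'cd'
  #4 SA[4]=2  'cdbafggfdegcd'
  #5 SA[5]=14  'd'
  #6 SA[6]=3  'dbafggfdegcd'
  #7 SA[7]=10  'degcd'
  #8 SA[8]=11  'egcd'
  #9 SA[9]=9  'fdegcd'
  #10 SA[10]=6  'fggfdegcd'
  #11 SA[11]=0  'gbcdbafggfdegcd'
  #12 SA[12]=12  'gcd'
  #13 SA[13]=8  'gfdegcd'
  #14 SA[14]=7  'ggfdegcd'

SA = [5, 4, 1, 13, 2, 14, 3, 10, 11, 9, 6, 0, 12, 8, 7]
[i] adj suffixes → lcp
  [1] 5/4 → 0 ('')
  [2] 4/1 → 1 ('b')
  [3] 1/13 → 0 ('')
  [4] 13/2 → 2 ('cd')
  [5] 2/14 → 0 ('')
  [6] 14/3 → 1 ('d')
  [7] 3/10 → 1 ('d')
  [8] 10/11 → 0 ('')
  [9] 11/9 → 0 ('')
  [10] 9/6 → 1 ('f')
  [11] 6/0 → 0 ('')
  [12] 0/12 → 1 ('g')
  [13] 12/8 → 1 ('g')
  [14] 8/7 → 1 ('g')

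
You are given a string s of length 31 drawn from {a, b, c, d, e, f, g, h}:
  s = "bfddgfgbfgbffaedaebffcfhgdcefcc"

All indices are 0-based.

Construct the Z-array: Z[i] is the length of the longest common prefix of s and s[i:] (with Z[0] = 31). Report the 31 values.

[31, 0, 0, 0, 0, 0, 0, 2, 0, 0, 2, 0, 0, 0, 0, 0, 0, 0, 2, 0, 0, 0, 0, 0, 0, 0, 0, 0, 0, 0, 0]

Z[0]=31
i=1: fresh scan; Z[1]=0
i=2: fresh scan; Z[2]=0
i=3: fresh scan; Z[3]=0
i=4: fresh scan; Z[4]=0
i=5: fresh scan; Z[5]=0
i=6: fresh scan; Z[6]=0
i=7: fresh scan; Z[7]=2 grow→box=[7,9)
i=8: min(r-i=1, Z[1]=0)=0; Z[8]=0
i=9: fresh scan; Z[9]=0
i=10: fresh scan; Z[10]=2 grow→box=[10,12)
i=11: min(r-i=1, Z[1]=0)=0; Z[11]=0
i=12: fresh scan; Z[12]=0
i=13: fresh scan; Z[13]=0
i=14: fresh scan; Z[14]=0
i=15: fresh scan; Z[15]=0
i=16: fresh scan; Z[16]=0
i=17: fresh scan; Z[17]=0
i=18: fresh scan; Z[18]=2 grow→box=[18,20)
i=19: min(r-i=1, Z[1]=0)=0; Z[19]=0
i=20: fresh scan; Z[20]=0
i=21: fresh scan; Z[21]=0
i=22: fresh scan; Z[22]=0
i=23: fresh scan; Z[23]=0
i=24: fresh scan; Z[24]=0
i=25: fresh scan; Z[25]=0
i=26: fresh scan; Z[26]=0
i=27: fresh scan; Z[27]=0
i=28: fresh scan; Z[28]=0
i=29: fresh scan; Z[29]=0
i=30: fresh scan; Z[30]=0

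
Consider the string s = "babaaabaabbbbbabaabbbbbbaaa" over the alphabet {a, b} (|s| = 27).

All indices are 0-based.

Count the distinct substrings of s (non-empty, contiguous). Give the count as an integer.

283

rank | idx | suffix
   0 |  26 | a
   1 |  25 | aa
   2 |  24 | aaa
   3 |   3 | aaabaabbbbbabaabbbbbbaaa
   4 |   4 | aabaabbbbbabaabbbbbbaaa
   5 |   7 | aabbbbbabaabbbbbbaaa
   6 |  16 | aabbbbbbaaa
   7 |   1 | abaaabaabbbbbabaabbbbbbaaa
   8 |   5 | abaabbbbbabaabbbbbbaaa
   9 |  14 | abaabbbbbbaaa
  10 |   8 | abbbbbabaabbbbbbaaa
  11 |  17 | abbbbbbaaa
  12 |  23 | baaa
  13 |   2 | baaabaabbbbbabaabbbbbbaaa
  14 |   6 | baabbbbbabaabbbbbbaaa
  15 |  15 | baabbbbbbaaa
  16 |   0 | babaaabaabbbbbabaabbbbbbaaa
  17 |  13 | babaabbbbbbaaa
  18 |  22 | bbaaa
  19 |  12 | bbabaabbbbbbaaa
  20 |  21 | bbbaaa
  21 |  11 | bbbabaabbbbbbaaa
  22 |  20 | bbbbaaa
  23 |  10 | bbbbabaabbbbbbaaa
  24 |  19 | bbbbbaaa
  25 |   9 | bbbbbabaabbbbbbaaa
  26 |  18 | bbbbbbaaa

SA = [26, 25, 24, 3, 4, 7, 16, 1, 5, 14, 8, 17, 23, 2, 6, 15, 0, 13, 22, 12, 21, 11, 20, 10, 19, 9, 18]
[i] adj suffixes → lcp
  [1] 26/25 → 1 ('a')
  [2] 25/24 → 2 ('aa')
  [3] 24/3 → 3 ('aaa')
  [4] 3/4 → 2 ('aa')
  [5] 4/7 → 3 ('aab')
  [6] 7/16 → 7 ('aabbbbb')
  [7] 16/1 → 1 ('a')
  [8] 1/5 → 4 ('abaa')
  [9] 5/14 → 9 ('abaabbbbb')
  [10] 14/8 → 2 ('ab')
  [11] 8/17 → 6 ('abbbbb')
  [12] 17/23 → 0 ('')
  [13] 23/2 → 4 ('baaa')
  [14] 2/6 → 3 ('baa')
  [15] 6/15 → 8 ('baabbbbb')
  [16] 15/0 → 2 ('ba')
  [17] 0/13 → 5 ('babaa')
  [18] 13/22 → 1 ('b')
  [19] 22/12 → 3 ('bba')
  [20] 12/21 → 2 ('bb')
  [21] 21/11 → 4 ('bbba')
  [22] 11/20 → 3 ('bbb')
  [23] 20/10 → 5 ('bbbba')
  [24] 10/19 → 4 ('bbbb')
  [25] 19/9 → 6 ('bbbbba')
  [26] 9/18 → 5 ('bbbbb')

n(n+1)/2 = 27·28/2 = 378
Σ LCP = 0 + 1 + 2 + 3 + 2 + 3 + 7 + 1 + 4 + 9 + 2 + 6 + 0 + 4 + 3 + 8 + 2 + 5 + 1 + 3 + 2 + 4 + 3 + 5 + 4 + 6 + 5 = 95
distinct = 378 − 95 = 283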